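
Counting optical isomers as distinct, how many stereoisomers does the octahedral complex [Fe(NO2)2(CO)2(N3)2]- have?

An octahedron has six vertices in three trans pairs; every non-trans pair is cis.
There are 5 geometric isomers: NO2 trans, CO trans, N3 trans; NO2 cis, CO trans, N3 cis; NO2 trans, CO cis, N3 cis; NO2 cis, CO cis, N3 cis (chiral); NO2 cis, CO cis, N3 trans.
One of these lacks any improper symmetry element and so occurs as an enantiomeric pair, giving 5 + 1 = 6 stereoisomers in total.

6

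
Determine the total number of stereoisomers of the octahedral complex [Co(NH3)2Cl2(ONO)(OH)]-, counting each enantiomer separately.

8

In an octahedral complex each vertex has one trans partner and four cis neighbours.
Systematic placement gives 6 geometric isomers: NH3 trans, Cl trans; NH3 cis, Cl trans; NH3 cis, Cl cis (3 arrangements, 2 chiral); NH3 trans, Cl cis.
Of these, 2 lack any improper symmetry element and so occur as enantiomeric pairs, giving 6 + 2 = 8 stereoisomers in total.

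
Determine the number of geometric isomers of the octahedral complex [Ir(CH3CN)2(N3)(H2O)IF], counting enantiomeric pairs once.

9

An octahedron has six vertices in three trans pairs; every non-trans pair is cis.
Placing the ligands in turn and identifying arrangements related by rotation or reflection leaves 9 distinct geometric isomers.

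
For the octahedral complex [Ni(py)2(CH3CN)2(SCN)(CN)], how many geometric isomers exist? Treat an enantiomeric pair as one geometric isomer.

An octahedron has six vertices in three trans pairs; every non-trans pair is cis.
Working through the distinct placements yields 6 geometric isomers: py trans, CH3CN trans; py cis, CH3CN trans; py trans, CH3CN cis; py cis, CH3CN cis (3 arrangements, 2 chiral).

6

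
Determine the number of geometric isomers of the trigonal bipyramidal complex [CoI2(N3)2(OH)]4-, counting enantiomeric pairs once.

In a trigonal bipyramid the two axial positions differ from the three equatorial ones.
Placing the ligands in turn and identifying arrangements related by rotation or reflection leaves 5 distinct geometric isomers.

5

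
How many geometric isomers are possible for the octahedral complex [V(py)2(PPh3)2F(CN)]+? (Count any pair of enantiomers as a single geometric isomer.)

An octahedron has six vertices in three trans pairs; every non-trans pair is cis.
Systematic placement gives 6 geometric isomers: py trans, PPh3 trans; py cis, PPh3 cis (3 arrangements, 2 chiral); py trans, PPh3 cis; py cis, PPh3 trans.

6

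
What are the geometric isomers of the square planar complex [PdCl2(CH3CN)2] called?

cis and trans

A square has two trans pairs of vertices; adjacent vertices are cis.
Working through the distinct placements yields 2 geometric isomers: Cl cis; Cl trans.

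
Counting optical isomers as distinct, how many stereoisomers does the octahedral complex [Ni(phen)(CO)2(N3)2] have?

4

In an octahedral complex each vertex has one trans partner and four cis neighbours.
Each phen is bidentate and must span two cis positions.
Systematic placement gives 3 geometric isomers: CO trans, N3 cis; CO cis, N3 cis (chiral); CO cis, N3 trans.
One of these lacks any improper symmetry element and so occurs as an enantiomeric pair, giving 3 + 1 = 4 stereoisomers in total.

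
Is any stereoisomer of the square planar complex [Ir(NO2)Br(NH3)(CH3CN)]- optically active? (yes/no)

no

In a square planar complex each vertex has one trans partner and two cis neighbours.
Working through the distinct placements yields 3 geometric isomers: (Br/NH3 trans, CH3CN/NO2 trans); (Br/NO2 trans, CH3CN/NH3 trans); (Br/CH3CN trans, NH3/NO2 trans).
Each arrangement has an internal mirror plane or centre of symmetry, so none is chiral.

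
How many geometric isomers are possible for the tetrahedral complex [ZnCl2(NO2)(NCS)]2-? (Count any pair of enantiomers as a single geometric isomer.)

1

Only one geometric arrangement is possible.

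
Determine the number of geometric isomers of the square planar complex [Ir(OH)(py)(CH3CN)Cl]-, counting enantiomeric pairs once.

3

In a square planar complex each vertex has one trans partner and two cis neighbours.
There are 3 geometric isomers: (CH3CN/OH trans, Cl/py trans); (CH3CN/py trans, Cl/OH trans); (CH3CN/Cl trans, OH/py trans).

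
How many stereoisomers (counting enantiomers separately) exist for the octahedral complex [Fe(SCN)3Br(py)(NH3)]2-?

5

In an octahedral complex each vertex has one trans partner and four cis neighbours.
Working through the distinct placements yields 4 geometric isomers: SCN mer (3 arrangements); SCN fac (chiral).
One of these lacks any improper symmetry element and so occurs as an enantiomeric pair, giving 4 + 1 = 5 stereoisomers in total.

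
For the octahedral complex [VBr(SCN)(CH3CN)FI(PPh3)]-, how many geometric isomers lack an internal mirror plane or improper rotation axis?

15

Exhaustive case analysis gives 15 geometric isomers.
Of these, 15 lack any improper symmetry element and so occur as enantiomeric pairs, giving 15 + 15 = 30 stereoisomers in total.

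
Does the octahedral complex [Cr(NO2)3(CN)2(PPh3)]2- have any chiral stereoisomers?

no

An octahedron has six vertices in three trans pairs; every non-trans pair is cis.
There are 3 geometric isomers: NO2 mer, CN trans; NO2 fac, CN cis; NO2 mer, CN cis.
Each arrangement has an internal mirror plane or centre of symmetry, so none is chiral.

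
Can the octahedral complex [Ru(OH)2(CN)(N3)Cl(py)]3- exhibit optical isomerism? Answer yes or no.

yes

The six octahedral sites form three mutually perpendicular trans pairs.
Exhaustive case analysis gives 9 geometric isomers.
Of these, 6 lack any improper symmetry element and so occur as enantiomeric pairs, giving 9 + 6 = 15 stereoisomers in total.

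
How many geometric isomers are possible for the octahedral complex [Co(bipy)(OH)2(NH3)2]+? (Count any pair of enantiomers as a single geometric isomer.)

3

The six octahedral sites form three mutually perpendicular trans pairs.
Each bipy is bidentate and must span two cis positions.
There are 3 geometric isomers: OH cis, NH3 trans; OH cis, NH3 cis (chiral); OH trans, NH3 cis.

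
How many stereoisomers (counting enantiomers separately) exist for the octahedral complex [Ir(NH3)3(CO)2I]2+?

3

In an octahedral complex each vertex has one trans partner and four cis neighbours.
The distinct arrangements are (3 in all): NH3 mer, CO trans; NH3 mer, CO cis; NH3 fac, CO cis.
Each arrangement has an internal mirror plane or centre of symmetry, so none is chiral.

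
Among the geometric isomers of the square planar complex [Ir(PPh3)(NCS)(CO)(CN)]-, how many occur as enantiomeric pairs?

There are 3 geometric isomers: (CN/NCS trans, CO/PPh3 trans); (CN/PPh3 trans, CO/NCS trans); (CN/CO trans, NCS/PPh3 trans).
Each arrangement has an internal mirror plane or centre of symmetry, so none is chiral.

0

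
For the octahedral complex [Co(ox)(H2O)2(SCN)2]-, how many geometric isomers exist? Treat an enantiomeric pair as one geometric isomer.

3

The six octahedral sites form three mutually perpendicular trans pairs.
Each ox is bidentate and must span two cis positions.
Systematic placement gives 3 geometric isomers: H2O trans, SCN cis; H2O cis, SCN cis (chiral); H2O cis, SCN trans.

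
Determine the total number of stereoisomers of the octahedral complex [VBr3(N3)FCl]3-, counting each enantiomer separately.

5

Working through the distinct placements yields 4 geometric isomers: Br mer (3 arrangements); Br fac (chiral).
One of these lacks any improper symmetry element and so occurs as an enantiomeric pair, giving 4 + 1 = 5 stereoisomers in total.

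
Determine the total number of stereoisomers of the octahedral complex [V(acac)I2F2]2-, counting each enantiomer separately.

In an octahedral complex each vertex has one trans partner and four cis neighbours.
Each acac is bidentate and must span two cis positions.
There are 3 geometric isomers: I cis, F trans; I cis, F cis (chiral); I trans, F cis.
One of these lacks any improper symmetry element and so occurs as an enantiomeric pair, giving 3 + 1 = 4 stereoisomers in total.

4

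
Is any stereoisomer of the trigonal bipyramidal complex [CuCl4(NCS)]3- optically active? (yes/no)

no

Systematic placement gives 2 geometric isomers: NCS equatorial; NCS axial.
Each arrangement has an internal mirror plane or centre of symmetry, so none is chiral.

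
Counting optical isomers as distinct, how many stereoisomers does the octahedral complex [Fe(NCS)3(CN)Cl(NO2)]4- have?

5

Systematic placement gives 4 geometric isomers: NCS mer (3 arrangements); NCS fac (chiral).
One of these lacks any improper symmetry element and so occurs as an enantiomeric pair, giving 4 + 1 = 5 stereoisomers in total.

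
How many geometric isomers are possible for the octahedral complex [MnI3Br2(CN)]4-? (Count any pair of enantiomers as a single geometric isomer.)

In an octahedral complex each vertex has one trans partner and four cis neighbours.
Systematic placement gives 3 geometric isomers: I mer, Br trans; I mer, Br cis; I fac, Br cis.

3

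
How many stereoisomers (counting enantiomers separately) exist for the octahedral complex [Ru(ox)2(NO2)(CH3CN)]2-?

3

The six octahedral sites form three mutually perpendicular trans pairs.
Each ox is bidentate and must span two cis positions.
There are 2 geometric isomers: NO2 and CH3CN mutually trans; NO2 and CH3CN mutually cis (chiral).
One of these lacks any improper symmetry element and so occurs as an enantiomeric pair, giving 2 + 1 = 3 stereoisomers in total.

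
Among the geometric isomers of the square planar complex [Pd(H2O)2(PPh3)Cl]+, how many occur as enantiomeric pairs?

0

In a square planar complex each vertex has one trans partner and two cis neighbours.
Working through the distinct placements yields 2 geometric isomers: H2O cis; H2O trans.
Each arrangement has an internal mirror plane or centre of symmetry, so none is chiral.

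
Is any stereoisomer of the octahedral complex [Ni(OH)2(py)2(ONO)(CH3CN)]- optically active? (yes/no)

yes

In an octahedral complex each vertex has one trans partner and four cis neighbours.
Systematic placement gives 6 geometric isomers: OH cis, py trans; OH cis, py cis (3 arrangements, 2 chiral); OH trans, py trans; OH trans, py cis.
Of these, 2 lack any improper symmetry element and so occur as enantiomeric pairs, giving 6 + 2 = 8 stereoisomers in total.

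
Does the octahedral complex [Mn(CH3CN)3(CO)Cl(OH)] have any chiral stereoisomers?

In an octahedral complex each vertex has one trans partner and four cis neighbours.
Systematic placement gives 4 geometric isomers: CH3CN mer (3 arrangements); CH3CN fac (chiral).
One of these lacks any improper symmetry element and so occurs as an enantiomeric pair, giving 4 + 1 = 5 stereoisomers in total.

yes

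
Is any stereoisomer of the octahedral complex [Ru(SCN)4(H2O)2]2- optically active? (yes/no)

In an octahedral complex each vertex has one trans partner and four cis neighbours.
Systematic placement gives 2 geometric isomers: H2O trans; H2O cis.
Each arrangement has an internal mirror plane or centre of symmetry, so none is chiral.

no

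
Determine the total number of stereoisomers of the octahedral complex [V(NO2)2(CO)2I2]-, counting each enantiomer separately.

6

Systematic placement gives 5 geometric isomers: NO2 trans, CO trans, I trans; NO2 cis, CO trans, I cis; NO2 trans, CO cis, I cis; NO2 cis, CO cis, I cis (chiral); NO2 cis, CO cis, I trans.
One of these lacks any improper symmetry element and so occurs as an enantiomeric pair, giving 5 + 1 = 6 stereoisomers in total.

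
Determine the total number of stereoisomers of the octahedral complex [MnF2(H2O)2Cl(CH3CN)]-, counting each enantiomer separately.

In an octahedral complex each vertex has one trans partner and four cis neighbours.
Systematic placement gives 6 geometric isomers: F trans, H2O trans; F cis, H2O cis (3 arrangements, 2 chiral); F cis, H2O trans; F trans, H2O cis.
Of these, 2 lack any improper symmetry element and so occur as enantiomeric pairs, giving 6 + 2 = 8 stereoisomers in total.

8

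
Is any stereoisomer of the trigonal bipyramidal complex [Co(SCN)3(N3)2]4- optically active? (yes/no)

no

In a trigonal bipyramid the two axial positions differ from the three equatorial ones.
Systematic placement gives 3 geometric isomers: N3 both axial; N3 one axial, one equatorial; N3 both equatorial.
Each arrangement has an internal mirror plane or centre of symmetry, so none is chiral.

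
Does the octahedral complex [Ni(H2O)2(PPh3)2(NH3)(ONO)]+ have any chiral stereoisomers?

yes

Systematic placement gives 6 geometric isomers: H2O trans, PPh3 trans; H2O trans, PPh3 cis; H2O cis, PPh3 trans; H2O cis, PPh3 cis (3 arrangements, 2 chiral).
Of these, 2 lack any improper symmetry element and so occur as enantiomeric pairs, giving 6 + 2 = 8 stereoisomers in total.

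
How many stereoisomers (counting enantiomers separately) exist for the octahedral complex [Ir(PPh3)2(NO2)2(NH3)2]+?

6

In an octahedral complex each vertex has one trans partner and four cis neighbours.
Systematic placement gives 5 geometric isomers: PPh3 trans, NO2 trans, NH3 trans; PPh3 cis, NO2 cis, NH3 trans; PPh3 trans, NO2 cis, NH3 cis; PPh3 cis, NO2 cis, NH3 cis (chiral); PPh3 cis, NO2 trans, NH3 cis.
One of these lacks any improper symmetry element and so occurs as an enantiomeric pair, giving 5 + 1 = 6 stereoisomers in total.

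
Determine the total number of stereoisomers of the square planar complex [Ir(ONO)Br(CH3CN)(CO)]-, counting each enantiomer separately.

A square has two trans pairs of vertices; adjacent vertices are cis.
Systematic placement gives 3 geometric isomers: (Br/CO trans, CH3CN/ONO trans); (Br/ONO trans, CH3CN/CO trans); (Br/CH3CN trans, CO/ONO trans).
Each arrangement has an internal mirror plane or centre of symmetry, so none is chiral.

3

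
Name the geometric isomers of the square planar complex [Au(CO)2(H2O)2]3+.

cis and trans

A square has two trans pairs of vertices; adjacent vertices are cis.
The distinct arrangements are (2 in all): CO cis; CO trans.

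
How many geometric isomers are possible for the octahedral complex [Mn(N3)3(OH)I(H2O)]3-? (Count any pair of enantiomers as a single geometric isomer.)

The six octahedral sites form three mutually perpendicular trans pairs.
There are 4 geometric isomers: N3 mer (3 arrangements); N3 fac (chiral).

4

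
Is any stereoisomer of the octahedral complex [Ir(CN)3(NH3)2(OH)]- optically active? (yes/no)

no

An octahedron has six vertices in three trans pairs; every non-trans pair is cis.
The distinct arrangements are (3 in all): CN mer, NH3 cis; CN mer, NH3 trans; CN fac, NH3 cis.
Each arrangement has an internal mirror plane or centre of symmetry, so none is chiral.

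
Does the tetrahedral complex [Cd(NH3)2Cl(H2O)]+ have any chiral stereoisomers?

All four vertices of a tetrahedron are equivalent and mutually adjacent, so cis/trans isomerism cannot arise.
Only one geometric arrangement is possible.

no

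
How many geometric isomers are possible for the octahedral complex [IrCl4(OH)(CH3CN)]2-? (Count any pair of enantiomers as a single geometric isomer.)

The six octahedral sites form three mutually perpendicular trans pairs.
There are 2 geometric isomers: OH and CH3CN mutually cis; OH and CH3CN mutually trans.

2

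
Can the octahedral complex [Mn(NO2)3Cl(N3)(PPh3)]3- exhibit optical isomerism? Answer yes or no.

yes

In an octahedral complex each vertex has one trans partner and four cis neighbours.
Working through the distinct placements yields 4 geometric isomers: NO2 mer (3 arrangements); NO2 fac (chiral).
One of these lacks any improper symmetry element and so occurs as an enantiomeric pair, giving 4 + 1 = 5 stereoisomers in total.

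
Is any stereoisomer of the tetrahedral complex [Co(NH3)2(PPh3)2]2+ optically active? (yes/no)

In a tetrahedral complex all four positions are equivalent and every pair of ligands is adjacent — there is no cis/trans distinction.
Only one geometric arrangement is possible.

no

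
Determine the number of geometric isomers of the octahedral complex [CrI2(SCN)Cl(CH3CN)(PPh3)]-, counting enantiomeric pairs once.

9

In an octahedral complex each vertex has one trans partner and four cis neighbours.
Systematic enumeration (placing each ligand type in turn and discarding arrangements equivalent by rotation or reflection) gives 9 geometric isomers.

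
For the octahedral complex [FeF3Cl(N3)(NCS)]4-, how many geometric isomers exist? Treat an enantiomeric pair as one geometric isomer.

In an octahedral complex each vertex has one trans partner and four cis neighbours.
Systematic placement gives 4 geometric isomers: F mer (3 arrangements); F fac (chiral).

4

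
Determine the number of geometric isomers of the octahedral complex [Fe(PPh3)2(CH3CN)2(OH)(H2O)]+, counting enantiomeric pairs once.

6

The six octahedral sites form three mutually perpendicular trans pairs.
Systematic placement gives 6 geometric isomers: PPh3 trans, CH3CN trans; PPh3 cis, CH3CN trans; PPh3 trans, CH3CN cis; PPh3 cis, CH3CN cis (3 arrangements, 2 chiral).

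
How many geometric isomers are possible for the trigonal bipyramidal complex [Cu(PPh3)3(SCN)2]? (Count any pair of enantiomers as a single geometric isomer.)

3

A trigonal bipyramid has two axial and three equatorial sites, which are chemically inequivalent.
Systematic placement gives 3 geometric isomers: SCN both equatorial; SCN one axial, one equatorial; SCN both axial.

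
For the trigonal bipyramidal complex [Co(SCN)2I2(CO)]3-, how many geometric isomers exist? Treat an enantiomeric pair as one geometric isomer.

5

A trigonal bipyramid has two axial and three equatorial sites, which are chemically inequivalent.
Systematic enumeration (placing each ligand type in turn and discarding arrangements equivalent by rotation or reflection) gives 5 geometric isomers.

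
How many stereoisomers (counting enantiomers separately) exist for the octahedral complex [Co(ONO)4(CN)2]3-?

2

The six octahedral sites form three mutually perpendicular trans pairs.
Systematic placement gives 2 geometric isomers: CN trans; CN cis.
Each arrangement has an internal mirror plane or centre of symmetry, so none is chiral.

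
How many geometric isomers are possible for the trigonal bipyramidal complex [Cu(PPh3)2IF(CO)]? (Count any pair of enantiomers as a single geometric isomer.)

A trigonal bipyramid has two axial and three equatorial sites, which are chemically inequivalent.
Placing the ligands in turn and identifying arrangements related by rotation or reflection leaves 7 distinct geometric isomers.

7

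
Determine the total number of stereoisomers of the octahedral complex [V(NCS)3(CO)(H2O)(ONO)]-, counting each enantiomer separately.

An octahedron has six vertices in three trans pairs; every non-trans pair is cis.
There are 4 geometric isomers: NCS mer (3 arrangements); NCS fac (chiral).
One of these lacks any improper symmetry element and so occurs as an enantiomeric pair, giving 4 + 1 = 5 stereoisomers in total.

5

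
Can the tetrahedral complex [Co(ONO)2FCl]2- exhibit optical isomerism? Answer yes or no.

In a tetrahedral complex all four positions are equivalent and every pair of ligands is adjacent — there is no cis/trans distinction.
Only one geometric arrangement is possible.

no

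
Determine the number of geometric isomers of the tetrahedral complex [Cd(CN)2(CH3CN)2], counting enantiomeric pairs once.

Only one geometric arrangement is possible.

1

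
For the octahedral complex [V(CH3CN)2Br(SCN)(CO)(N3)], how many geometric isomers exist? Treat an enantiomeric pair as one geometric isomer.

9

In an octahedral complex each vertex has one trans partner and four cis neighbours.
Exhaustive case analysis gives 9 geometric isomers.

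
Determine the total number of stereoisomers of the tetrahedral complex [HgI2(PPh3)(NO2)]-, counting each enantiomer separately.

1

Only one geometric arrangement is possible.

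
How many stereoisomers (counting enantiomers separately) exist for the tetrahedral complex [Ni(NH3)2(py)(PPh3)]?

All four vertices of a tetrahedron are equivalent and mutually adjacent, so cis/trans isomerism cannot arise.
Only one geometric arrangement is possible.

1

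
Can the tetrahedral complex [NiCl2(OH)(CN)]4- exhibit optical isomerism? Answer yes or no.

All four vertices of a tetrahedron are equivalent and mutually adjacent, so cis/trans isomerism cannot arise.
Only one geometric arrangement is possible.

no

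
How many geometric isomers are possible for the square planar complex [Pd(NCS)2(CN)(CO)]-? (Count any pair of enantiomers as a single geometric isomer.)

2

A square has two trans pairs of vertices; adjacent vertices are cis.
Systematic placement gives 2 geometric isomers: NCS cis; NCS trans.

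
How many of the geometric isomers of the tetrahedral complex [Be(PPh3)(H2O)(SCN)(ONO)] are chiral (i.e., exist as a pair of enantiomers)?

1

Only one geometric arrangement is possible; it has no improper symmetry element, so it exists as a pair of enantiomers (2 stereoisomers).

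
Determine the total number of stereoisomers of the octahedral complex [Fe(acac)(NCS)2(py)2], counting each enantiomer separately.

4

An octahedron has six vertices in three trans pairs; every non-trans pair is cis.
Each acac is bidentate and must span two cis positions.
Working through the distinct placements yields 3 geometric isomers: NCS trans, py cis; NCS cis, py trans; NCS cis, py cis (chiral).
One of these lacks any improper symmetry element and so occurs as an enantiomeric pair, giving 3 + 1 = 4 stereoisomers in total.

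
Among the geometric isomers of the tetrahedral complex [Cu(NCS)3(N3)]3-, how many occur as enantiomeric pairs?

All four vertices of a tetrahedron are equivalent and mutually adjacent, so cis/trans isomerism cannot arise.
Only one geometric arrangement is possible.

0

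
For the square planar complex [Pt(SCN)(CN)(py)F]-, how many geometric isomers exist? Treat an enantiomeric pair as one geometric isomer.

3

A square has two trans pairs of vertices; adjacent vertices are cis.
Working through the distinct placements yields 3 geometric isomers: (CN/SCN trans, F/py trans); (CN/py trans, F/SCN trans); (CN/F trans, SCN/py trans).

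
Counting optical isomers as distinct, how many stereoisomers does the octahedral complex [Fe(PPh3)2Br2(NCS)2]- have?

6

An octahedron has six vertices in three trans pairs; every non-trans pair is cis.
There are 5 geometric isomers: PPh3 trans, Br trans, NCS trans; PPh3 cis, Br trans, NCS cis; PPh3 trans, Br cis, NCS cis; PPh3 cis, Br cis, NCS cis (chiral); PPh3 cis, Br cis, NCS trans.
One of these lacks any improper symmetry element and so occurs as an enantiomeric pair, giving 5 + 1 = 6 stereoisomers in total.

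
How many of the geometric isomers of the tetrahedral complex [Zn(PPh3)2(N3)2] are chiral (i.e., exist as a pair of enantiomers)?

All four vertices of a tetrahedron are equivalent and mutually adjacent, so cis/trans isomerism cannot arise.
Only one geometric arrangement is possible.

0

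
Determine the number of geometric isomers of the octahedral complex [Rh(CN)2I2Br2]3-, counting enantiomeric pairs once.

Systematic placement gives 5 geometric isomers: CN trans, I trans, Br trans; CN cis, I cis, Br trans; CN cis, I trans, Br cis; CN cis, I cis, Br cis (chiral); CN trans, I cis, Br cis.

5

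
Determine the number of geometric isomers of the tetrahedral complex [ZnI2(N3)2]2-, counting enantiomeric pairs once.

1

In a tetrahedral complex all four positions are equivalent and every pair of ligands is adjacent — there is no cis/trans distinction.
Only one geometric arrangement is possible.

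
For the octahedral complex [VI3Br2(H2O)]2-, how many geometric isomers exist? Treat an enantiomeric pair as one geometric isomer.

3

Working through the distinct placements yields 3 geometric isomers: I mer, Br trans; I mer, Br cis; I fac, Br cis.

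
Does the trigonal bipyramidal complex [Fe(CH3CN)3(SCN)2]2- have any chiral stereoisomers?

A trigonal bipyramid has two axial and three equatorial sites, which are chemically inequivalent.
Systematic placement gives 3 geometric isomers: SCN both equatorial; SCN one axial, one equatorial; SCN both axial.
Each arrangement has an internal mirror plane or centre of symmetry, so none is chiral.

no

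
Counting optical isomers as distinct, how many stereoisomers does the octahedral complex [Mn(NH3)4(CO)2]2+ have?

In an octahedral complex each vertex has one trans partner and four cis neighbours.
Systematic placement gives 2 geometric isomers: CO trans; CO cis.
Each arrangement has an internal mirror plane or centre of symmetry, so none is chiral.

2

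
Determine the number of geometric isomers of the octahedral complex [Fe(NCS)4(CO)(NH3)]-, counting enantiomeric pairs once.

In an octahedral complex each vertex has one trans partner and four cis neighbours.
Systematic placement gives 2 geometric isomers: CO and NH3 mutually cis; CO and NH3 mutually trans.

2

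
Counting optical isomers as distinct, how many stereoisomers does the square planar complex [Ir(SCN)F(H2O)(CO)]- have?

In a square planar complex each vertex has one trans partner and two cis neighbours.
Systematic placement gives 3 geometric isomers: (CO/H2O trans, F/SCN trans); (CO/SCN trans, F/H2O trans); (CO/F trans, H2O/SCN trans).
Each arrangement has an internal mirror plane or centre of symmetry, so none is chiral.

3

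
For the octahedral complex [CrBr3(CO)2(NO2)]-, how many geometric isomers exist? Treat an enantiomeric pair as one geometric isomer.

An octahedron has six vertices in three trans pairs; every non-trans pair is cis.
Working through the distinct placements yields 3 geometric isomers: Br mer, CO cis; Br mer, CO trans; Br fac, CO cis.

3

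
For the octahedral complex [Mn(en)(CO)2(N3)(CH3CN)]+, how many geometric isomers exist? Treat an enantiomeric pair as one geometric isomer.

Each en is bidentate and must span two cis positions.
Systematic placement gives 4 geometric isomers: CO cis (3 arrangements, 2 chiral); CO trans.

4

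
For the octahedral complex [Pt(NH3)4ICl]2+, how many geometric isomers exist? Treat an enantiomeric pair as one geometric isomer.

There are 2 geometric isomers: I and Cl mutually trans; I and Cl mutually cis.

2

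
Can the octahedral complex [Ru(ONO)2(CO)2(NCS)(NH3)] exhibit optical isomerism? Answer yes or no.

yes

There are 6 geometric isomers: ONO trans, CO trans; ONO cis, CO trans; ONO trans, CO cis; ONO cis, CO cis (3 arrangements, 2 chiral).
Of these, 2 lack any improper symmetry element and so occur as enantiomeric pairs, giving 6 + 2 = 8 stereoisomers in total.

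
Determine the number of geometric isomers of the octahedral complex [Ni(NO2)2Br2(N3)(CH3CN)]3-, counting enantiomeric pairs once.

6

An octahedron has six vertices in three trans pairs; every non-trans pair is cis.
The distinct arrangements are (6 in all): NO2 trans, Br trans; NO2 cis, Br trans; NO2 trans, Br cis; NO2 cis, Br cis (3 arrangements, 2 chiral).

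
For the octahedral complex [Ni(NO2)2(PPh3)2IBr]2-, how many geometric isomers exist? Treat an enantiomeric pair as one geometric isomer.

The six octahedral sites form three mutually perpendicular trans pairs.
There are 6 geometric isomers: NO2 trans, PPh3 trans; NO2 cis, PPh3 cis (3 arrangements, 2 chiral); NO2 cis, PPh3 trans; NO2 trans, PPh3 cis.

6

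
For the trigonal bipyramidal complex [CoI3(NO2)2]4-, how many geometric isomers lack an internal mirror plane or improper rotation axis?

There are 3 geometric isomers: NO2 both equatorial; NO2 one axial, one equatorial; NO2 both axial.
Each arrangement has an internal mirror plane or centre of symmetry, so none is chiral.

0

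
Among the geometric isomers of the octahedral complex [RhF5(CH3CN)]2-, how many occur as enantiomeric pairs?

0

An octahedron has six vertices in three trans pairs; every non-trans pair is cis.
Only one geometric arrangement is possible.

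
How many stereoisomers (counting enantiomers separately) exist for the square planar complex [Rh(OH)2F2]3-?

2

In a square planar complex each vertex has one trans partner and two cis neighbours.
Systematic placement gives 2 geometric isomers: OH cis; OH trans.
Each arrangement has an internal mirror plane or centre of symmetry, so none is chiral.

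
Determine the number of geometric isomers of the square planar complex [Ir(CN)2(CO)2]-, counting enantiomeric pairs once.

A square has two trans pairs of vertices; adjacent vertices are cis.
Systematic placement gives 2 geometric isomers: CN cis; CN trans.

2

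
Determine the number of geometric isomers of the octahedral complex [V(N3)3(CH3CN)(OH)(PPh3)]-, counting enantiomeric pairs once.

4

The distinct arrangements are (4 in all): N3 mer (3 arrangements); N3 fac (chiral).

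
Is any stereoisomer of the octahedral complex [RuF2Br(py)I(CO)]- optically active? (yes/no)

The six octahedral sites form three mutually perpendicular trans pairs.
Exhaustive case analysis gives 9 geometric isomers.
Of these, 6 lack any improper symmetry element and so occur as enantiomeric pairs, giving 9 + 6 = 15 stereoisomers in total.

yes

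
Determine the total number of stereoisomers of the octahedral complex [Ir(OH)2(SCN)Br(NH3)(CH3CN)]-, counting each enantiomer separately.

15

Exhaustive case analysis gives 9 geometric isomers.
Of these, 6 lack any improper symmetry element and so occur as enantiomeric pairs, giving 9 + 6 = 15 stereoisomers in total.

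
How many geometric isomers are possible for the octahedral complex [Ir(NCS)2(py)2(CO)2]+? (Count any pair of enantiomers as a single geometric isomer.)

An octahedron has six vertices in three trans pairs; every non-trans pair is cis.
Working through the distinct placements yields 5 geometric isomers: NCS trans, py trans, CO trans; NCS cis, py cis, CO trans; NCS cis, py trans, CO cis; NCS cis, py cis, CO cis (chiral); NCS trans, py cis, CO cis.

5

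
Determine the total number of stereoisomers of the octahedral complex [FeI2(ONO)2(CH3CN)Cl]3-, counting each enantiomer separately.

The six octahedral sites form three mutually perpendicular trans pairs.
The distinct arrangements are (6 in all): I trans, ONO trans; I cis, ONO cis (3 arrangements, 2 chiral); I cis, ONO trans; I trans, ONO cis.
Of these, 2 lack any improper symmetry element and so occur as enantiomeric pairs, giving 6 + 2 = 8 stereoisomers in total.

8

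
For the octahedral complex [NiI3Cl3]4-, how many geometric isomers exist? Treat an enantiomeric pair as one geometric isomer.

2

Systematic placement gives 2 geometric isomers: I mer; I fac.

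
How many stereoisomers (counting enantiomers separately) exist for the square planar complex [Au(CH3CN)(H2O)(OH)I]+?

3

In a square planar complex each vertex has one trans partner and two cis neighbours.
Systematic placement gives 3 geometric isomers: (CH3CN/I trans, H2O/OH trans); (CH3CN/OH trans, H2O/I trans); (CH3CN/H2O trans, I/OH trans).
Each arrangement has an internal mirror plane or centre of symmetry, so none is chiral.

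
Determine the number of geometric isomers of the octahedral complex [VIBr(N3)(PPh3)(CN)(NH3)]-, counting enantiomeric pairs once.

15

In an octahedral complex each vertex has one trans partner and four cis neighbours.
Systematic enumeration (placing each ligand type in turn and discarding arrangements equivalent by rotation or reflection) gives 15 geometric isomers.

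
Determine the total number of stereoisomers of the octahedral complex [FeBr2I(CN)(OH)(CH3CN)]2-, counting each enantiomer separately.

The six octahedral sites form three mutually perpendicular trans pairs.
Systematic enumeration (placing each ligand type in turn and discarding arrangements equivalent by rotation or reflection) gives 9 geometric isomers.
Of these, 6 lack any improper symmetry element and so occur as enantiomeric pairs, giving 9 + 6 = 15 stereoisomers in total.

15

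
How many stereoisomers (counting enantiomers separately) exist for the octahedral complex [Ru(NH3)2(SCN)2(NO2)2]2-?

6

In an octahedral complex each vertex has one trans partner and four cis neighbours.
Systematic placement gives 5 geometric isomers: NH3 trans, SCN trans, NO2 trans; NH3 trans, SCN cis, NO2 cis; NH3 cis, SCN trans, NO2 cis; NH3 cis, SCN cis, NO2 cis (chiral); NH3 cis, SCN cis, NO2 trans.
One of these lacks any improper symmetry element and so occurs as an enantiomeric pair, giving 5 + 1 = 6 stereoisomers in total.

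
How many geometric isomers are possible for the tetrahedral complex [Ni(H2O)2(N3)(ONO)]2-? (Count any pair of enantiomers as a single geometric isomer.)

1

All four vertices of a tetrahedron are equivalent and mutually adjacent, so cis/trans isomerism cannot arise.
Only one geometric arrangement is possible.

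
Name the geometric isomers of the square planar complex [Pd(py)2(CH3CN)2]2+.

cis and trans

A square has two trans pairs of vertices; adjacent vertices are cis.
There are 2 geometric isomers: py cis; py trans.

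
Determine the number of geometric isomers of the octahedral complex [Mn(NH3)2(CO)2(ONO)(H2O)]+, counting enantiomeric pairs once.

6

An octahedron has six vertices in three trans pairs; every non-trans pair is cis.
Systematic placement gives 6 geometric isomers: NH3 cis, CO trans; NH3 trans, CO trans; NH3 cis, CO cis (3 arrangements, 2 chiral); NH3 trans, CO cis.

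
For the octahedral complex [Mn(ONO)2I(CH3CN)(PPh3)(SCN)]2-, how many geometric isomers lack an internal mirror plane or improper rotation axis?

In an octahedral complex each vertex has one trans partner and four cis neighbours.
Placing the ligands in turn and identifying arrangements related by rotation or reflection leaves 9 distinct geometric isomers.
Of these, 6 lack any improper symmetry element and so occur as enantiomeric pairs, giving 9 + 6 = 15 stereoisomers in total.

6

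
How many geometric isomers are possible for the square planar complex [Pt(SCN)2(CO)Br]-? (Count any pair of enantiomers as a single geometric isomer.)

2

In a square planar complex each vertex has one trans partner and two cis neighbours.
Working through the distinct placements yields 2 geometric isomers: SCN cis; SCN trans.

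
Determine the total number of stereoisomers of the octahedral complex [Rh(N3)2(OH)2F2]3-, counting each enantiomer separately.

6

Working through the distinct placements yields 5 geometric isomers: N3 trans, OH trans, F trans; N3 cis, OH cis, F trans; N3 cis, OH trans, F cis; N3 cis, OH cis, F cis (chiral); N3 trans, OH cis, F cis.
One of these lacks any improper symmetry element and so occurs as an enantiomeric pair, giving 5 + 1 = 6 stereoisomers in total.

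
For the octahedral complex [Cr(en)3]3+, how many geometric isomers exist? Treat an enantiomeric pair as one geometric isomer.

1

Each en is bidentate and must span two cis positions.
Only one geometric arrangement is possible; it has no improper symmetry element, so it exists as a pair of enantiomers (2 stereoisomers).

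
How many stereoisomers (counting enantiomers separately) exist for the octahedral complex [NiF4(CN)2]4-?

2

In an octahedral complex each vertex has one trans partner and four cis neighbours.
There are 2 geometric isomers: CN trans; CN cis.
Each arrangement has an internal mirror plane or centre of symmetry, so none is chiral.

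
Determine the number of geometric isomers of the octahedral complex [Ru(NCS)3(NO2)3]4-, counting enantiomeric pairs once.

In an octahedral complex each vertex has one trans partner and four cis neighbours.
The distinct arrangements are (2 in all): NCS mer; NCS fac.

2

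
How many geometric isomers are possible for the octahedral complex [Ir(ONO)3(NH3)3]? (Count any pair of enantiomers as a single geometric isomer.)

An octahedron has six vertices in three trans pairs; every non-trans pair is cis.
Systematic placement gives 2 geometric isomers: ONO mer; ONO fac.

2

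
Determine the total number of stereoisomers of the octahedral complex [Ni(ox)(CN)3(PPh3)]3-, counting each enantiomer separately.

The six octahedral sites form three mutually perpendicular trans pairs.
Each ox is bidentate and must span two cis positions.
There are 2 geometric isomers: CN mer; CN fac.
Each arrangement has an internal mirror plane or centre of symmetry, so none is chiral.

2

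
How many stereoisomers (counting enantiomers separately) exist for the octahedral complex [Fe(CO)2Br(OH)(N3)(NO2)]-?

15

Systematic enumeration (placing each ligand type in turn and discarding arrangements equivalent by rotation or reflection) gives 9 geometric isomers.
Of these, 6 lack any improper symmetry element and so occur as enantiomeric pairs, giving 9 + 6 = 15 stereoisomers in total.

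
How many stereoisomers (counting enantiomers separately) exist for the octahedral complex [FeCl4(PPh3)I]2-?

The distinct arrangements are (2 in all): PPh3 and I mutually trans; PPh3 and I mutually cis.
Each arrangement has an internal mirror plane or centre of symmetry, so none is chiral.

2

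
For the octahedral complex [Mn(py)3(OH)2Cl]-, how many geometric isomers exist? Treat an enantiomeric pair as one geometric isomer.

In an octahedral complex each vertex has one trans partner and four cis neighbours.
There are 3 geometric isomers: py mer, OH cis; py mer, OH trans; py fac, OH cis.

3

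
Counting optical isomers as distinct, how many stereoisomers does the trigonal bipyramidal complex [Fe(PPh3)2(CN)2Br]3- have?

6

In a trigonal bipyramid the two axial positions differ from the three equatorial ones.
Systematic enumeration (placing each ligand type in turn and discarding arrangements equivalent by rotation or reflection) gives 5 geometric isomers.
One of these lacks any improper symmetry element and so occurs as an enantiomeric pair, giving 5 + 1 = 6 stereoisomers in total.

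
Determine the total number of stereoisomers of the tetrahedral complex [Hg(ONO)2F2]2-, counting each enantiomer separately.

All four vertices of a tetrahedron are equivalent and mutually adjacent, so cis/trans isomerism cannot arise.
Only one geometric arrangement is possible.

1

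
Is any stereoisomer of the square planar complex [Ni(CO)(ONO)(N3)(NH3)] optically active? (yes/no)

In a square planar complex each vertex has one trans partner and two cis neighbours.
Working through the distinct placements yields 3 geometric isomers: (CO/NH3 trans, N3/ONO trans); (CO/ONO trans, N3/NH3 trans); (CO/N3 trans, NH3/ONO trans).
Each arrangement has an internal mirror plane or centre of symmetry, so none is chiral.

no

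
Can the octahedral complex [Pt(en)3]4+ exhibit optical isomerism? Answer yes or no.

yes

An octahedron has six vertices in three trans pairs; every non-trans pair is cis.
Each en is bidentate and must span two cis positions.
Only one geometric arrangement is possible; it has no improper symmetry element, so it exists as a pair of enantiomers (2 stereoisomers).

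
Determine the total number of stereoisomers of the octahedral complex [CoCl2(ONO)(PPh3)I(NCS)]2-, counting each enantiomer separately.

Placing the ligands in turn and identifying arrangements related by rotation or reflection leaves 9 distinct geometric isomers.
Of these, 6 lack any improper symmetry element and so occur as enantiomeric pairs, giving 9 + 6 = 15 stereoisomers in total.

15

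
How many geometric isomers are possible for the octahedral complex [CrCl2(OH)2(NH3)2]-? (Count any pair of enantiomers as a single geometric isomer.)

5

The six octahedral sites form three mutually perpendicular trans pairs.
The distinct arrangements are (5 in all): Cl trans, OH trans, NH3 trans; Cl trans, OH cis, NH3 cis; Cl cis, OH trans, NH3 cis; Cl cis, OH cis, NH3 cis (chiral); Cl cis, OH cis, NH3 trans.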